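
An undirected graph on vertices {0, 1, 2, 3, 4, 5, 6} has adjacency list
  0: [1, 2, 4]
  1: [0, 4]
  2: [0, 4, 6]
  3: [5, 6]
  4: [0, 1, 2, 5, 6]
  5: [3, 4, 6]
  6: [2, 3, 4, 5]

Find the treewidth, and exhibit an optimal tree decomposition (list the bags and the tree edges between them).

The largest bag has 3 vertices, giving width 2; this decomposition certifies tw(G) ≤ 2. On the other hand G contains the 3-clique {3, 5, 6}. A clique must lie in a single bag of any decomposition, so no decomposition can have width below 2. The upper and lower bounds meet at 2, so that is the treewidth.

Treewidth 2.
One optimal decomposition is:
Bags: B1 = {4, 5, 6}  B2 = {2, 4, 6}  B3 = {3, 5, 6}  B4 = {0, 2, 4}  B5 = {0, 1, 4}
Tree: B1–B2, B1–B3, B2–B4, B4–B5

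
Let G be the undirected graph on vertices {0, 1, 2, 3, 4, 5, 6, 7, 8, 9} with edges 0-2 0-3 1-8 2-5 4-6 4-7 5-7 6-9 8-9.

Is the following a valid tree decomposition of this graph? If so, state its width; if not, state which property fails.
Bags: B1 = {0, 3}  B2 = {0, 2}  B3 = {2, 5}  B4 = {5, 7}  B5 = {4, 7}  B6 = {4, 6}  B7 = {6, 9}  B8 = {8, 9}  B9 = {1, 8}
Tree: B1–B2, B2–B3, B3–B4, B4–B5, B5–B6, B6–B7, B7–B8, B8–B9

Every vertex of G appears in some bag (union = {0, 1, 2, 3, 4, 5, 6, 7, 8, 9}); every edge is covered by a bag; and for each vertex v the set of bags containing v is connected in the bag tree. The decomposition is therefore valid. The largest bag has 2 vertices, so the width is 1.

Yes; width 1.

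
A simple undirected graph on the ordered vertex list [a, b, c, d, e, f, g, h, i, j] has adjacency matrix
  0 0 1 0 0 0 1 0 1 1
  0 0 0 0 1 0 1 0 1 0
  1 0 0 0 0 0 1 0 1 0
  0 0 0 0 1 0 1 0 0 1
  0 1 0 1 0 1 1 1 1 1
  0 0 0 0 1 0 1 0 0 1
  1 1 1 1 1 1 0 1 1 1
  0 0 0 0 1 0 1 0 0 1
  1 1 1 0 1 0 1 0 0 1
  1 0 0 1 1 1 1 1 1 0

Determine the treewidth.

A width-3 tree decomposition is:
Bags: B1 = {e, g, i, j}  B2 = {a, g, i, j}  B3 = {e, g, h, j}  B4 = {d, e, g, j}  B5 = {b, e, g, i}  B6 = {e, f, g, j}  B7 = {a, c, g, i}
Tree: B1–B2, B1–B3, B1–B4, B1–B5, B4–B6, B2–B7
Each bag holds 4 vertices, so the decomposition has width 3, which upper-bounds the treewidth. On the other hand G contains the 4-clique {d, e, g, j}. A clique must lie in a single bag of any decomposition, so no decomposition can have width below 3. Hence tw(G) = 3 exactly.

3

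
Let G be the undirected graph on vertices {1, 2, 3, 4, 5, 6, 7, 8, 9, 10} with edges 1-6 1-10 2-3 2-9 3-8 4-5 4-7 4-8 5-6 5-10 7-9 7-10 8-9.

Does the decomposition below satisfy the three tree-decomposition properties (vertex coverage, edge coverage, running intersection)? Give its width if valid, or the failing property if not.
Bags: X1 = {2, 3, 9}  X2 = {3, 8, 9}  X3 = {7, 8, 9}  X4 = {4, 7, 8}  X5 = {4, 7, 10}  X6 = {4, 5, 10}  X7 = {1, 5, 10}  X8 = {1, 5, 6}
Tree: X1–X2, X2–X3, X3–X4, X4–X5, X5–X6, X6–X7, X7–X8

Yes; width 2.

Vertex coverage: the bags together contain {1, 2, 3, 4, 5, 6, 7, 8, 9, 10}, the full vertex set. Edge coverage: each edge of G has both endpoints in at least one bag. Running intersection: for every vertex, the bags containing it form a connected subtree. All three properties hold, so this is a valid tree decomposition of width max|bag| − 1 = 2, and hence tw(G) ≤ 2.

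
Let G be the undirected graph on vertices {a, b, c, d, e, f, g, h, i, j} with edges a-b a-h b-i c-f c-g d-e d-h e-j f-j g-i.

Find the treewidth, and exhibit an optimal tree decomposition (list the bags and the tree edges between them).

Each bag holds 3 vertices, so the decomposition has width 2, which upper-bounds the treewidth. The edges e–j–f–c–g–i–b–a–h–d–e form a cycle, so G is not a tree and its treewidth is at least 2. Therefore the treewidth is 2.

Treewidth 2.
One such decomposition:
Bags: B1 = {e, f, j}  B2 = {c, e, f}  B3 = {c, e, g}  B4 = {e, g, i}  B5 = {b, e, i}  B6 = {a, b, e}  B7 = {a, e, h}  B8 = {d, e, h}
Tree: B1–B2, B2–B3, B3–B4, B4–B5, B5–B6, B6–B7, B7–B8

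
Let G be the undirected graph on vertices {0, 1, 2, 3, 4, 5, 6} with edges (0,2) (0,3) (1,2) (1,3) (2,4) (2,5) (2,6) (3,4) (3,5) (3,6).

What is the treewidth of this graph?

2

A width-2 tree decomposition is:
Bags: B1 = {0, 2, 3}  B2 = {1, 2, 3}  B3 = {2, 3, 4}  B4 = {2, 3, 6}  B5 = {2, 3, 5}
Tree: B1–B2, B2–B3, B3–B4, B4–B5
Every bag has size at most 3, so the width is 3 − 1 = 2 and tw(G) ≤ 2. Since 2–0–3–1–2 is a cycle in G, G is not acyclic. Forests are exactly the graphs of treewidth ≤ 1, so tw(G) ≥ 2. The upper and lower bounds meet at 2, so that is the treewidth.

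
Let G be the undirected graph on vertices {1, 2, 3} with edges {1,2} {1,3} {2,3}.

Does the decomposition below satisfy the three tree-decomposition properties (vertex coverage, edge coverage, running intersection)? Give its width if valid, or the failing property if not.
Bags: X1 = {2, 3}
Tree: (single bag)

A tree decomposition must satisfy three properties: every vertex lies in some bag; for every edge, both endpoints lie together in some bag; and for every vertex, the bags containing it form a connected subtree. Here vertex 1 appears in no bag, so the decomposition is invalid.

No — vertex 1 appears in no bag.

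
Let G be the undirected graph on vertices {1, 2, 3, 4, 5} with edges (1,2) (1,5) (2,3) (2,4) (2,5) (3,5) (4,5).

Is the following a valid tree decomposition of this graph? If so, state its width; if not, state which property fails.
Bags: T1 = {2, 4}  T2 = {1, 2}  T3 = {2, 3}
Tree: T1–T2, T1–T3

No — vertex 5 appears in no bag.

A tree decomposition must satisfy three properties: every vertex lies in some bag; for every edge, both endpoints lie together in some bag; and for every vertex, the bags containing it form a connected subtree. Here vertex 5 appears in no bag, so the decomposition is invalid.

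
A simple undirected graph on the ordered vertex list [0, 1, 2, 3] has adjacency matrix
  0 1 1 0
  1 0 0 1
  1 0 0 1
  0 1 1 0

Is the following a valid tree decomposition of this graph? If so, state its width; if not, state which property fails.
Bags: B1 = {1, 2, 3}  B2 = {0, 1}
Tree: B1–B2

A tree decomposition must satisfy three properties: every vertex lies in some bag; for every edge, both endpoints lie together in some bag; and for every vertex, the bags containing it form a connected subtree. Here edge (2,0) lies in no bag, so the decomposition is invalid.

No — edge (2,0) lies in no bag.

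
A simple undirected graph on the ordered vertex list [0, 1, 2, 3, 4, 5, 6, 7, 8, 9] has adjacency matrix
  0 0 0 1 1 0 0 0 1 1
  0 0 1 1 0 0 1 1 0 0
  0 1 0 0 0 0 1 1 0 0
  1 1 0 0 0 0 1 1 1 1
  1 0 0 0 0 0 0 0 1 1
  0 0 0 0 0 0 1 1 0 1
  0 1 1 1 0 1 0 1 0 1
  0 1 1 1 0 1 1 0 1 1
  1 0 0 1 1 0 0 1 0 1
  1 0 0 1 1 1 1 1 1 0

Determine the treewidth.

A width-3 tree decomposition is:
Bags: B1 = {3, 7, 8, 9}  B2 = {3, 6, 7, 9}  B3 = {0, 3, 8, 9}  B4 = {1, 3, 6, 7}  B5 = {5, 6, 7, 9}  B6 = {0, 4, 8, 9}  B7 = {1, 2, 6, 7}
Tree: B1–B2, B1–B3, B2–B4, B2–B5, B3–B6, B4–B7
Every bag has size at most 4, so the width is 4 − 1 = 3 and tw(G) ≤ 3. For the lower bound, the 4 vertices {0, 3, 8, 9} are pairwise adjacent, and any tree decomposition puts a clique entirely inside one bag — forcing width ≥ 3. Combining the bounds, tw(G) = 3.

3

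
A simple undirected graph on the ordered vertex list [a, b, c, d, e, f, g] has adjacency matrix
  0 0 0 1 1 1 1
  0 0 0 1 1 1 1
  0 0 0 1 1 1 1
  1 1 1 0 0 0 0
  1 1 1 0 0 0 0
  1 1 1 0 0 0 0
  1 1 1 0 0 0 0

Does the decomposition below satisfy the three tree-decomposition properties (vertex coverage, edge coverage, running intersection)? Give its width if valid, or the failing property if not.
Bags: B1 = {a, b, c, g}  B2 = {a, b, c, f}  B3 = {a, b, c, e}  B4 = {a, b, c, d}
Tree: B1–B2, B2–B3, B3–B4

Every vertex of G appears in some bag (union = {a, b, c, d, e, f, g}); every edge is covered by a bag; and for each vertex v the set of bags containing v is connected in the bag tree. The decomposition is therefore valid. The largest bag has 4 vertices, so the width is 3.

Yes; width 3.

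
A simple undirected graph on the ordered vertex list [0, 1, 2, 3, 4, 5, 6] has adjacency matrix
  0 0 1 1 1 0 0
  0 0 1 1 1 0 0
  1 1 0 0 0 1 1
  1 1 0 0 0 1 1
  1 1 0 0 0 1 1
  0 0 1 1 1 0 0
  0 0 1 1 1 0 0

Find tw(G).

A width-3 tree decomposition is:
Bags: B1 = {2, 3, 4, 5}  B2 = {2, 3, 4, 6}  B3 = {0, 2, 3, 4}  B4 = {1, 2, 3, 4}
Tree: B1–B2, B2–B3, B3–B4
The largest bag has 4 vertices, giving width 3; this decomposition certifies tw(G) ≤ 3. For the lower bound: the 4 vertex sets {2,5}, {4,6}, {3}, {0} are disjoint, each induces a connected subgraph, and every pair is joined by at least one edge of G. Contracting each set to a single vertex therefore yields K_{4} as a minor, and since treewidth is minor-monotone, tw(G) ≥ tw(K_{4}) = 3. The upper and lower bounds meet at 3, so that is the treewidth.

3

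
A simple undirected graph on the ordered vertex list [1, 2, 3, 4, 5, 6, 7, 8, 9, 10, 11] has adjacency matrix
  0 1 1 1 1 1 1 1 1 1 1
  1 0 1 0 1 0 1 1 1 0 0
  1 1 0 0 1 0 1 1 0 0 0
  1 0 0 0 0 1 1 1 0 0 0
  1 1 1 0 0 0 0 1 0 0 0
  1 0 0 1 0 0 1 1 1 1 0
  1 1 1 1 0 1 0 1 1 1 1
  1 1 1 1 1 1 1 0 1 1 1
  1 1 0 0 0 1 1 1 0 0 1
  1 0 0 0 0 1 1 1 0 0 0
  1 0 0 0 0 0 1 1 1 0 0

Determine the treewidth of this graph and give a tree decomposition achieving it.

Treewidth 4.
Bags: B1 = {1, 6, 7, 8, 9}  B2 = {1, 7, 8, 9, 11}  B3 = {1, 2, 7, 8, 9}  B4 = {1, 4, 6, 7, 8}  B5 = {1, 2, 3, 7, 8}  B6 = {1, 6, 7, 8, 10}  B7 = {1, 2, 3, 5, 8}
Tree: B1–B2, B1–B3, B1–B4, B3–B5, B4–B6, B5–B7

Each bag holds 5 vertices, so the decomposition has width 4, which upper-bounds the treewidth. For the lower bound, the 5 vertices {1, 2, 3, 5, 8} are pairwise adjacent, and any tree decomposition puts a clique entirely inside one bag — forcing width ≥ 4. The upper and lower bounds meet at 4, so that is the treewidth.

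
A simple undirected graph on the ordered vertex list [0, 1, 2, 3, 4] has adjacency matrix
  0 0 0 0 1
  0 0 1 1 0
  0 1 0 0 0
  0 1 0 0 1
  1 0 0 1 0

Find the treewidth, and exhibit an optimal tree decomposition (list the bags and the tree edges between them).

Treewidth 1.
One optimal decomposition is:
Bags: B1 = {0, 4}  B2 = {3, 4}  B3 = {1, 3}  B4 = {1, 2}
Tree: B1–B2, B2–B3, B3–B4

Each bag holds 2 vertices, so the decomposition has width 1, which upper-bounds the treewidth. Since G has at least one edge (e.g. 0–4), it is not an edgeless graph, so tw(G) ≥ 1. Combining the bounds, tw(G) = 1.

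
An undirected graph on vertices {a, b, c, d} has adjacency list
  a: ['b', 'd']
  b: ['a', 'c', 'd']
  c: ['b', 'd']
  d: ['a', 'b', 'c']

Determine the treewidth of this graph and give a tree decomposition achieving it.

Every bag has size at most 3, so the width is 3 − 1 = 2 and tw(G) ≤ 2. On the other hand G contains the 3-clique {b, c, d}. A clique must lie in a single bag of any decomposition, so no decomposition can have width below 2. Combining the bounds, tw(G) = 2.

Treewidth 2.
One such decomposition:
Bags: B1 = {b, c, d}  B2 = {a, b, d}
Tree: B1–B2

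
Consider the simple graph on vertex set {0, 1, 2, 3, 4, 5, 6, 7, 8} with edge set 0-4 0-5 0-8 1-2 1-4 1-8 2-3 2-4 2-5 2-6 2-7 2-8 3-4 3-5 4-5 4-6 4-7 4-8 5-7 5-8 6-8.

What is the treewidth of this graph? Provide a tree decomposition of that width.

Treewidth 3.
One such decomposition:
Bags: B1 = {2, 4, 5, 8}  B2 = {2, 4, 5, 7}  B3 = {2, 4, 6, 8}  B4 = {0, 4, 5, 8}  B5 = {2, 3, 4, 5}  B6 = {1, 2, 4, 8}
Tree: B1–B2, B1–B3, B1–B4, B1–B5, B1–B6

Every bag has size at most 4, so the width is 4 − 1 = 3 and tw(G) ≤ 3. For the lower bound, the 4 vertices {0, 4, 5, 8} are pairwise adjacent, and any tree decomposition puts a clique entirely inside one bag — forcing width ≥ 3. Combining the bounds, tw(G) = 3.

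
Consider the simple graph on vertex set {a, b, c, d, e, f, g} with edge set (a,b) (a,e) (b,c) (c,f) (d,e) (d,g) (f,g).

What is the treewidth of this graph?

A width-2 tree decomposition is:
Bags: B1 = {c, f, g}  B2 = {b, c, g}  B3 = {a, b, g}  B4 = {a, e, g}  B5 = {d, e, g}
Tree: B1–B2, B2–B3, B3–B4, B4–B5
Each bag holds 3 vertices, so the decomposition has width 2, which upper-bounds the treewidth. For the lower bound, G contains the cycle g–f–c–b–a–e–d–g, so G is not a forest; only forests have treewidth ≤ 1, hence tw(G) ≥ 2. The upper and lower bounds meet at 2, so that is the treewidth.

2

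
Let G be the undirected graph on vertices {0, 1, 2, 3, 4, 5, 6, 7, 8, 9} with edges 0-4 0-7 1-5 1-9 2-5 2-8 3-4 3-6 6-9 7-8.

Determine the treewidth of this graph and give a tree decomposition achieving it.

Treewidth 2.
One such decomposition:
Bags: B1 = {0, 3, 4}  B2 = {0, 3, 6}  B3 = {0, 6, 9}  B4 = {0, 1, 9}  B5 = {0, 1, 5}  B6 = {0, 2, 5}  B7 = {0, 2, 8}  B8 = {0, 7, 8}
Tree: B1–B2, B2–B3, B3–B4, B4–B5, B5–B6, B6–B7, B7–B8

Every bag has size at most 3, so the width is 3 − 1 = 2 and tw(G) ≤ 2. Since 0–4–3–6–9–1–5–2–8–7–0 is a cycle in G, G is not acyclic. Forests are exactly the graphs of treewidth ≤ 1, so tw(G) ≥ 2. Combining the bounds, tw(G) = 2.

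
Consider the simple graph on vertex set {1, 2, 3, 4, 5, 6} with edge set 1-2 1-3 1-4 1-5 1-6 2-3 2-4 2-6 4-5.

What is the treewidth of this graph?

2

A width-2 tree decomposition is:
Bags: B1 = {1, 2, 6}  B2 = {1, 2, 3}  B3 = {1, 2, 4}  B4 = {1, 4, 5}
Tree: B1–B2, B1–B3, B3–B4
Each bag holds 3 vertices, so the decomposition has width 2, which upper-bounds the treewidth. Conversely, {1, 2, 3} is a clique of size 3, and the vertices of any clique must share a bag in every tree decomposition; so some bag has ≥ 3 vertices and tw(G) ≥ 2. Therefore the treewidth is 2.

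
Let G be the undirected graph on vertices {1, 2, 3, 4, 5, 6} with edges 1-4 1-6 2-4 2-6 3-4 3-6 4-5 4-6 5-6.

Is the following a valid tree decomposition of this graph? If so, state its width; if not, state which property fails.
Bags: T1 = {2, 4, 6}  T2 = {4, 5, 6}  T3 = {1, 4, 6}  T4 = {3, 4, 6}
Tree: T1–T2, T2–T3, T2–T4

Yes; width 2.

Vertex coverage: the bags together contain {1, 2, 3, 4, 5, 6}, the full vertex set. Edge coverage: each edge of G has both endpoints in at least one bag. Running intersection: for every vertex, the bags containing it form a connected subtree. All three properties hold, so this is a valid tree decomposition of width max|bag| − 1 = 2, and hence tw(G) ≤ 2.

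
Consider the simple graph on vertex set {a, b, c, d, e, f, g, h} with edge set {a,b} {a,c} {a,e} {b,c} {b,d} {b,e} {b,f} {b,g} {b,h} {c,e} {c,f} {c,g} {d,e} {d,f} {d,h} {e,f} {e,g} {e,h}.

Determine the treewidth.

3

A width-3 tree decomposition is:
Bags: B1 = {b, d, e, f}  B2 = {b, c, e, f}  B3 = {b, d, e, h}  B4 = {b, c, e, g}  B5 = {a, b, c, e}
Tree: B1–B2, B1–B3, B2–B4, B2–B5
Each bag holds 4 vertices, so the decomposition has width 3, which upper-bounds the treewidth. For the lower bound, the 4 vertices {b, d, e, h} are pairwise adjacent, and any tree decomposition puts a clique entirely inside one bag — forcing width ≥ 3. Hence tw(G) = 3 exactly.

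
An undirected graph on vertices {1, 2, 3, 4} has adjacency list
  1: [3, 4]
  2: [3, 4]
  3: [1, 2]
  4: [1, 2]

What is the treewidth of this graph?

2

A width-2 tree decomposition is:
Bags: B1 = {1, 3, 4}  B2 = {2, 3, 4}
Tree: B1–B2
Each bag holds 3 vertices, so the decomposition has width 2, which upper-bounds the treewidth. The edges 4–1–3–2–4 form a cycle, so G is not a tree and its treewidth is at least 2. Combining the bounds, tw(G) = 2.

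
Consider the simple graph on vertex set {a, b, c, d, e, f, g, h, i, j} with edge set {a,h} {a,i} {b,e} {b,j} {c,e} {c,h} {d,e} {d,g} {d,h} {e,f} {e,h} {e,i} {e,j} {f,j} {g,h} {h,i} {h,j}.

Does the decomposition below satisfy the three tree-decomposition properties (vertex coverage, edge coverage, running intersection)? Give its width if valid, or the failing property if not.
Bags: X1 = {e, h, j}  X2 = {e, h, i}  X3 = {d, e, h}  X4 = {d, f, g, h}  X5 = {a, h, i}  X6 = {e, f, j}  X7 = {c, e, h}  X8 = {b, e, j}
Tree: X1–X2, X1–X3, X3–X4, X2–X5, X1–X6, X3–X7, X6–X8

A tree decomposition must satisfy three properties: every vertex lies in some bag; for every edge, both endpoints lie together in some bag; and for every vertex, the bags containing it form a connected subtree. Here bags containing vertex f are not connected in the tree, so the decomposition is invalid.

No — bags containing vertex f are not connected in the tree.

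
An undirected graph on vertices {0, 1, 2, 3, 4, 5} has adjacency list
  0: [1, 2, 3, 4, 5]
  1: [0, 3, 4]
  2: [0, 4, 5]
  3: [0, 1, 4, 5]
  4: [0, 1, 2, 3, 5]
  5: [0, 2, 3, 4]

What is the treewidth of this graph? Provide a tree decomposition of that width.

Treewidth 3.
Bags: B1 = {0, 3, 4, 5}  B2 = {0, 2, 4, 5}  B3 = {0, 1, 3, 4}
Tree: B1–B2, B1–B3

Each bag holds 4 vertices, so the decomposition has width 3, which upper-bounds the treewidth. For the lower bound, the 4 vertices {0, 2, 4, 5} are pairwise adjacent, and any tree decomposition puts a clique entirely inside one bag — forcing width ≥ 3. Combining the bounds, tw(G) = 3.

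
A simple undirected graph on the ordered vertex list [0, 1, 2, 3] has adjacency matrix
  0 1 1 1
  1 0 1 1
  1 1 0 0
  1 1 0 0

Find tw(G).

A width-2 tree decomposition is:
Bags: B1 = {0, 1, 2}  B2 = {0, 1, 3}
Tree: B1–B2
The largest bag has 3 vertices, giving width 2; this decomposition certifies tw(G) ≤ 2. Conversely, {0, 1, 2} is a clique of size 3, and the vertices of any clique must share a bag in every tree decomposition; so some bag has ≥ 3 vertices and tw(G) ≥ 2. The upper and lower bounds meet at 2, so that is the treewidth.

2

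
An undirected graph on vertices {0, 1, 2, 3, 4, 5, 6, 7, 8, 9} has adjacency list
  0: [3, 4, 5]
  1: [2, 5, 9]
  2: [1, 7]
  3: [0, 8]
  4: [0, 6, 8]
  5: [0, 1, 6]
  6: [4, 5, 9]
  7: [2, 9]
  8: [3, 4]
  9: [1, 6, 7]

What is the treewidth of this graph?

A width-2 tree decomposition is:
Bags: B1 = {3, 4, 8}  B2 = {0, 3, 4}  B3 = {0, 4, 6}  B4 = {0, 5, 6}  B5 = {5, 6, 9}  B6 = {1, 5, 9}  B7 = {1, 7, 9}  B8 = {1, 2, 7}
Tree: B1–B2, B2–B3, B3–B4, B4–B5, B5–B6, B6–B7, B7–B8
The largest bag has 3 vertices, giving width 2; this decomposition certifies tw(G) ≤ 2. The edges 8–3–0–4–8 form a cycle, so G is not a tree and its treewidth is at least 2. Combining the bounds, tw(G) = 2.

2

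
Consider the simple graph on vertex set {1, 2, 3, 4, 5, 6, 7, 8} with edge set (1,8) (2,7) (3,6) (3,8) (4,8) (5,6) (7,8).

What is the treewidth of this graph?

1

A width-1 tree decomposition is:
Bags: B1 = {3, 8}  B2 = {3, 6}  B3 = {7, 8}  B4 = {4, 8}  B5 = {5, 6}  B6 = {2, 7}  B7 = {1, 8}
Tree: B1–B2, B1–B3, B3–B4, B2–B5, B3–B6, B4–B7
Each bag holds 2 vertices, so the decomposition has width 1, which upper-bounds the treewidth. Any graph with an edge has treewidth ≥ 1, and G has the edge 3–8. The upper and lower bounds meet at 1, so that is the treewidth.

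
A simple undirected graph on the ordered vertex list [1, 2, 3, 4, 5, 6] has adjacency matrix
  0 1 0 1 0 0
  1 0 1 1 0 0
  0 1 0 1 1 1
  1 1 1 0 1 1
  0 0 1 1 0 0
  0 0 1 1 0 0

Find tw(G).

2

A width-2 tree decomposition is:
Bags: B1 = {2, 3, 4}  B2 = {1, 2, 4}  B3 = {3, 4, 6}  B4 = {3, 4, 5}
Tree: B1–B2, B1–B3, B1–B4
The largest bag has 3 vertices, giving width 2; this decomposition certifies tw(G) ≤ 2. Conversely, {1, 2, 4} is a clique of size 3, and the vertices of any clique must share a bag in every tree decomposition; so some bag has ≥ 3 vertices and tw(G) ≥ 2. Combining the bounds, tw(G) = 2.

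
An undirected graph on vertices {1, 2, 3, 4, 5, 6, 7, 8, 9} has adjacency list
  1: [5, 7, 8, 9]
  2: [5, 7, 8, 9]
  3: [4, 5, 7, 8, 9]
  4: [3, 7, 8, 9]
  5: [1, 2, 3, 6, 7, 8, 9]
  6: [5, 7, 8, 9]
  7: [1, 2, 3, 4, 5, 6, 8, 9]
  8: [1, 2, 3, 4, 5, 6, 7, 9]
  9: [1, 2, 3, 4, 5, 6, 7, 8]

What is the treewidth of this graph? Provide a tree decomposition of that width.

Treewidth 4.
Bags: B1 = {2, 5, 7, 8, 9}  B2 = {3, 5, 7, 8, 9}  B3 = {1, 5, 7, 8, 9}  B4 = {3, 4, 7, 8, 9}  B5 = {5, 6, 7, 8, 9}
Tree: B1–B2, B2–B3, B2–B4, B2–B5

Each bag holds 5 vertices, so the decomposition has width 4, which upper-bounds the treewidth. Conversely, {3, 4, 7, 8, 9} is a clique of size 5, and the vertices of any clique must share a bag in every tree decomposition; so some bag has ≥ 5 vertices and tw(G) ≥ 4. Hence tw(G) = 4 exactly.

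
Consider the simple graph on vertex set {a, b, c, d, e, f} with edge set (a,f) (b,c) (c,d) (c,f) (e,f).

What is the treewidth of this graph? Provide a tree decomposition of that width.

Treewidth 1.
One optimal decomposition is:
Bags: B1 = {e, f}  B2 = {a, f}  B3 = {c, f}  B4 = {b, c}  B5 = {c, d}
Tree: B1–B2, B2–B3, B3–B4, B4–B5

Each bag holds 2 vertices, so the decomposition has width 1, which upper-bounds the treewidth. G has an edge, so its treewidth is at least 1. The upper and lower bounds meet at 1, so that is the treewidth.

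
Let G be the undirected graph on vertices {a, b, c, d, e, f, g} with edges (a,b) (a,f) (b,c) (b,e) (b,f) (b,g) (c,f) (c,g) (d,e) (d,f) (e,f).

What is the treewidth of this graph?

A width-2 tree decomposition is:
Bags: B1 = {b, c, f}  B2 = {a, b, f}  B3 = {b, c, g}  B4 = {b, e, f}  B5 = {d, e, f}
Tree: B1–B2, B1–B3, B2–B4, B4–B5
The largest bag has 3 vertices, giving width 2; this decomposition certifies tw(G) ≤ 2. On the other hand G contains the 3-clique {b, c, g}. A clique must lie in a single bag of any decomposition, so no decomposition can have width below 2. The upper and lower bounds meet at 2, so that is the treewidth.

2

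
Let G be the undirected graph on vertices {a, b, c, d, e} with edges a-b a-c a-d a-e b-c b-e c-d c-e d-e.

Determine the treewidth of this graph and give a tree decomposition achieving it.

Each bag holds 4 vertices, so the decomposition has width 3, which upper-bounds the treewidth. For the lower bound, the 4 vertices {a, c, d, e} are pairwise adjacent, and any tree decomposition puts a clique entirely inside one bag — forcing width ≥ 3. Hence tw(G) = 3 exactly.

Treewidth 3.
One optimal decomposition is:
Bags: B1 = {a, b, c, e}  B2 = {a, c, d, e}
Tree: B1–B2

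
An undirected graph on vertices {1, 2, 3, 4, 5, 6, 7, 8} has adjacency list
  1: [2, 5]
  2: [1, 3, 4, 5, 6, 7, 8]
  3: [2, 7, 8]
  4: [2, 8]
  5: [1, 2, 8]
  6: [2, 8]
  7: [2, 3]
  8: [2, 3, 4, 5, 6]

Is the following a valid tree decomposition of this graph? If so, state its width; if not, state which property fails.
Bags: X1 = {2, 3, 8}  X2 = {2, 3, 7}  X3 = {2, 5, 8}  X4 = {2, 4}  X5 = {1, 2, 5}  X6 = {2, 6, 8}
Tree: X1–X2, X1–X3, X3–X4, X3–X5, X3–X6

No — edge (8,4) lies in no bag.

A tree decomposition must satisfy three properties: every vertex lies in some bag; for every edge, both endpoints lie together in some bag; and for every vertex, the bags containing it form a connected subtree. Here edge (8,4) lies in no bag, so the decomposition is invalid.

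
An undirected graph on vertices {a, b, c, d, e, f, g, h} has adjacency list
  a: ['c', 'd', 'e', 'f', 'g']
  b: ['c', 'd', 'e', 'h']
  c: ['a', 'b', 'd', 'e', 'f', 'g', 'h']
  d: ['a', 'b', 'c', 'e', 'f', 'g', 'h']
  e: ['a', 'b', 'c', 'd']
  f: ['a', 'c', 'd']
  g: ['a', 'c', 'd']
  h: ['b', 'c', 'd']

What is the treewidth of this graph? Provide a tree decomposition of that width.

Treewidth 3.
One optimal decomposition is:
Bags: B1 = {b, c, d, e}  B2 = {a, c, d, e}  B3 = {a, c, d, g}  B4 = {b, c, d, h}  B5 = {a, c, d, f}
Tree: B1–B2, B2–B3, B1–B4, B2–B5

The largest bag has 4 vertices, giving width 3; this decomposition certifies tw(G) ≤ 3. Conversely, {b, c, d, h} is a clique of size 4, and the vertices of any clique must share a bag in every tree decomposition; so some bag has ≥ 4 vertices and tw(G) ≥ 3. Hence tw(G) = 3 exactly.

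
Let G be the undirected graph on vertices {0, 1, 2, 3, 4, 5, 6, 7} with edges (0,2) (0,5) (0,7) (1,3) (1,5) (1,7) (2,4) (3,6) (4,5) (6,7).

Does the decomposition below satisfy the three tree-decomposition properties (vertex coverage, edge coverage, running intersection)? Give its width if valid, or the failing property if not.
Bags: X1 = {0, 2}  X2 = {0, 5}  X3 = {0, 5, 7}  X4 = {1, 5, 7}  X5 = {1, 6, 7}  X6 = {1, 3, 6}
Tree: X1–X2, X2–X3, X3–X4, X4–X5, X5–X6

No — vertex 4 appears in no bag.

A tree decomposition must satisfy three properties: every vertex lies in some bag; for every edge, both endpoints lie together in some bag; and for every vertex, the bags containing it form a connected subtree. Here vertex 4 appears in no bag, so the decomposition is invalid.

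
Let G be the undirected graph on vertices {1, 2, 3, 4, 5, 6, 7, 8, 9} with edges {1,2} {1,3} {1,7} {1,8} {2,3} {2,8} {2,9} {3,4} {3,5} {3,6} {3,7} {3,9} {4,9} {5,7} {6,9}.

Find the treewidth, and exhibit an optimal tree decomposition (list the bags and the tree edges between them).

Treewidth 2.
One optimal decomposition is:
Bags: B1 = {1, 3, 7}  B2 = {1, 2, 3}  B3 = {1, 2, 8}  B4 = {3, 5, 7}  B5 = {2, 3, 9}  B6 = {3, 4, 9}  B7 = {3, 6, 9}
Tree: B1–B2, B2–B3, B1–B4, B2–B5, B5–B6, B6–B7

The largest bag has 3 vertices, giving width 2; this decomposition certifies tw(G) ≤ 2. For the lower bound, the 3 vertices {1, 2, 8} are pairwise adjacent, and any tree decomposition puts a clique entirely inside one bag — forcing width ≥ 2. Hence tw(G) = 2 exactly.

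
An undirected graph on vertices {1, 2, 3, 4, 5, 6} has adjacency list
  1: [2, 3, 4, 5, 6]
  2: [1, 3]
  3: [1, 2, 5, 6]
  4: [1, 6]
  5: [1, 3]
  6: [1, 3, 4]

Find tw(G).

2

A width-2 tree decomposition is:
Bags: B1 = {1, 3, 5}  B2 = {1, 2, 3}  B3 = {1, 3, 6}  B4 = {1, 4, 6}
Tree: B1–B2, B2–B3, B3–B4
Every bag has size at most 3, so the width is 3 − 1 = 2 and tw(G) ≤ 2. On the other hand G contains the 3-clique {1, 2, 3}. A clique must lie in a single bag of any decomposition, so no decomposition can have width below 2. Hence tw(G) = 2 exactly.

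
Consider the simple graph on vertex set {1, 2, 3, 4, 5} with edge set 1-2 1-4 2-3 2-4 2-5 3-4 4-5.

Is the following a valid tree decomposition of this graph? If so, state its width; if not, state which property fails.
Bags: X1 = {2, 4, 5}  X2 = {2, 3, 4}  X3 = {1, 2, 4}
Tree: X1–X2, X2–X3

Yes; width 2.

Vertex coverage: the bags together contain {1, 2, 3, 4, 5}, the full vertex set. Edge coverage: each edge of G has both endpoints in at least one bag. Running intersection: for every vertex, the bags containing it form a connected subtree. All three properties hold, so this is a valid tree decomposition of width max|bag| − 1 = 2, and hence tw(G) ≤ 2.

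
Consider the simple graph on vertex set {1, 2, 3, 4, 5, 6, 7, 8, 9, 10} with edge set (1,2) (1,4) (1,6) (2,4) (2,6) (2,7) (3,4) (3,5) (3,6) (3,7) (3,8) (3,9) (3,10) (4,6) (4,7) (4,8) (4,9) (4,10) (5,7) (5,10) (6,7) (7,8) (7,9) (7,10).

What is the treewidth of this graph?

A width-3 tree decomposition is:
Bags: B1 = {3, 4, 7, 9}  B2 = {3, 4, 7, 8}  B3 = {3, 4, 7, 10}  B4 = {3, 4, 6, 7}  B5 = {2, 4, 6, 7}  B6 = {3, 5, 7, 10}  B7 = {1, 2, 4, 6}
Tree: B1–B2, B1–B3, B2–B4, B4–B5, B3–B6, B5–B7
Every bag has size at most 4, so the width is 4 − 1 = 3 and tw(G) ≤ 3. For the lower bound, the 4 vertices {1, 2, 4, 6} are pairwise adjacent, and any tree decomposition puts a clique entirely inside one bag — forcing width ≥ 3. Hence tw(G) = 3 exactly.

3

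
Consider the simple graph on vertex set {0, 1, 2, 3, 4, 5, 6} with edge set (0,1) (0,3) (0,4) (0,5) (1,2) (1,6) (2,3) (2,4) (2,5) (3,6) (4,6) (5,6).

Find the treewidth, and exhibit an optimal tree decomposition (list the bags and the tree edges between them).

Each bag holds 4 vertices, so the decomposition has width 3, which upper-bounds the treewidth. For the lower bound: the 4 vertex sets {0,4}, {1,6}, {2}, {3} are disjoint, each induces a connected subgraph, and every pair is joined by at least one edge of G. Contracting each set to a single vertex therefore yields K_{4} as a minor, and since treewidth is minor-monotone, tw(G) ≥ tw(K_{4}) = 3. Hence tw(G) = 3 exactly.

Treewidth 3.
Bags: B1 = {0, 2, 4, 6}  B2 = {0, 1, 2, 6}  B3 = {0, 2, 3, 6}  B4 = {0, 2, 5, 6}
Tree: B1–B2, B2–B3, B3–B4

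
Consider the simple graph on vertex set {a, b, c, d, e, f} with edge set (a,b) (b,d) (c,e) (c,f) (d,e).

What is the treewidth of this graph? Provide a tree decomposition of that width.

Treewidth 1.
Bags: B1 = {a, b}  B2 = {b, d}  B3 = {d, e}  B4 = {c, e}  B5 = {c, f}
Tree: B1–B2, B2–B3, B3–B4, B4–B5

The largest bag has 2 vertices, giving width 1; this decomposition certifies tw(G) ≤ 1. Any graph with an edge has treewidth ≥ 1, and G has the edge a–b. Hence tw(G) = 1 exactly.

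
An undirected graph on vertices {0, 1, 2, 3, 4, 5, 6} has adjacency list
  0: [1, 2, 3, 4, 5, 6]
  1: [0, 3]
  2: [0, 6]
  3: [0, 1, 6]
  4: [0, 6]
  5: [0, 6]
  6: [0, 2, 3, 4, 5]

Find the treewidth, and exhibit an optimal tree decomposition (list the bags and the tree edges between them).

The largest bag has 3 vertices, giving width 2; this decomposition certifies tw(G) ≤ 2. For the lower bound, the 3 vertices {0, 1, 3} are pairwise adjacent, and any tree decomposition puts a clique entirely inside one bag — forcing width ≥ 2. Therefore the treewidth is 2.

Treewidth 2.
Bags: B1 = {0, 2, 6}  B2 = {0, 3, 6}  B3 = {0, 1, 3}  B4 = {0, 4, 6}  B5 = {0, 5, 6}
Tree: B1–B2, B2–B3, B1–B4, B2–B5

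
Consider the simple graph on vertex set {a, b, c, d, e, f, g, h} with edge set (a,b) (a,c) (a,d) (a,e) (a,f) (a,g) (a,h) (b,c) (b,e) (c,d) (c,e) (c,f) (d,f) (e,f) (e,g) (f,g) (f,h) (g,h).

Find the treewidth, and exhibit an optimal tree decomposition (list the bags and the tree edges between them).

Each bag holds 4 vertices, so the decomposition has width 3, which upper-bounds the treewidth. For the lower bound, the 4 vertices {a, c, d, f} are pairwise adjacent, and any tree decomposition puts a clique entirely inside one bag — forcing width ≥ 3. Combining the bounds, tw(G) = 3.

Treewidth 3.
Bags: B1 = {a, c, e, f}  B2 = {a, b, c, e}  B3 = {a, e, f, g}  B4 = {a, c, d, f}  B5 = {a, f, g, h}
Tree: B1–B2, B1–B3, B1–B4, B3–B5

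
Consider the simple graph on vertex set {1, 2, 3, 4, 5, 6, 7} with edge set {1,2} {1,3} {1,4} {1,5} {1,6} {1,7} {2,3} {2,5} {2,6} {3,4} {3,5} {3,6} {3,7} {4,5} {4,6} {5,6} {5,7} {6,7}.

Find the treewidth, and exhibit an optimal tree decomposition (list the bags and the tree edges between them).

Each bag holds 5 vertices, so the decomposition has width 4, which upper-bounds the treewidth. On the other hand G contains the 5-clique {1, 2, 3, 5, 6}. A clique must lie in a single bag of any decomposition, so no decomposition can have width below 4. Hence tw(G) = 4 exactly.

Treewidth 4.
One optimal decomposition is:
Bags: B1 = {1, 3, 4, 5, 6}  B2 = {1, 2, 3, 5, 6}  B3 = {1, 3, 5, 6, 7}
Tree: B1–B2, B1–B3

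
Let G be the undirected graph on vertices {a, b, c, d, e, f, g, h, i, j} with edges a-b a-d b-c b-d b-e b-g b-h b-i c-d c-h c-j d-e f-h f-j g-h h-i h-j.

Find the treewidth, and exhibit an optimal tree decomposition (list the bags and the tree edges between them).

Every bag has size at most 3, so the width is 3 − 1 = 2 and tw(G) ≤ 2. On the other hand G contains the 3-clique {c, h, j}. A clique must lie in a single bag of any decomposition, so no decomposition can have width below 2. Therefore the treewidth is 2.

Treewidth 2.
One optimal decomposition is:
Bags: B1 = {c, h, j}  B2 = {b, c, h}  B3 = {b, h, i}  B4 = {b, g, h}  B5 = {b, c, d}  B6 = {f, h, j}  B7 = {a, b, d}  B8 = {b, d, e}
Tree: B1–B2, B2–B3, B2–B4, B2–B5, B1–B6, B5–B7, B7–B8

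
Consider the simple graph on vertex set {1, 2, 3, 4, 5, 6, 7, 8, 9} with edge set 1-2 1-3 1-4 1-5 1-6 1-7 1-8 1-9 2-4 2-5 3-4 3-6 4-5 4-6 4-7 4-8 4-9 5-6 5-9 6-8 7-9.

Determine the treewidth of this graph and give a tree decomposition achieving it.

Treewidth 3.
One such decomposition:
Bags: B1 = {1, 2, 4, 5}  B2 = {1, 4, 5, 6}  B3 = {1, 4, 5, 9}  B4 = {1, 3, 4, 6}  B5 = {1, 4, 6, 8}  B6 = {1, 4, 7, 9}
Tree: B1–B2, B2–B3, B2–B4, B4–B5, B3–B6

Every bag has size at most 4, so the width is 4 − 1 = 3 and tw(G) ≤ 3. On the other hand G contains the 4-clique {1, 4, 6, 8}. A clique must lie in a single bag of any decomposition, so no decomposition can have width below 3. Therefore the treewidth is 3.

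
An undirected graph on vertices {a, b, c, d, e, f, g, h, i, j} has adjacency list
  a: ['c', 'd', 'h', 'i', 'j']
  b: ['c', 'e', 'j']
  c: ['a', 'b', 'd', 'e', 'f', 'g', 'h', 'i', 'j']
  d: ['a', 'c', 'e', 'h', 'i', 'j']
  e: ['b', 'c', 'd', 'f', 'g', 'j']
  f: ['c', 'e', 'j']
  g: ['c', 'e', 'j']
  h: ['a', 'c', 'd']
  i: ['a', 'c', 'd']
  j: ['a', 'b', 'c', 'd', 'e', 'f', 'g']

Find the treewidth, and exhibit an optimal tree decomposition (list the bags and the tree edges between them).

Treewidth 3.
Bags: B1 = {c, e, g, j}  B2 = {c, d, e, j}  B3 = {a, c, d, j}  B4 = {a, c, d, h}  B5 = {b, c, e, j}  B6 = {a, c, d, i}  B7 = {c, e, f, j}
Tree: B1–B2, B2–B3, B3–B4, B2–B5, B4–B6, B5–B7

The largest bag has 4 vertices, giving width 3; this decomposition certifies tw(G) ≤ 3. Conversely, {c, d, e, j} is a clique of size 4, and the vertices of any clique must share a bag in every tree decomposition; so some bag has ≥ 4 vertices and tw(G) ≥ 3. The upper and lower bounds meet at 3, so that is the treewidth.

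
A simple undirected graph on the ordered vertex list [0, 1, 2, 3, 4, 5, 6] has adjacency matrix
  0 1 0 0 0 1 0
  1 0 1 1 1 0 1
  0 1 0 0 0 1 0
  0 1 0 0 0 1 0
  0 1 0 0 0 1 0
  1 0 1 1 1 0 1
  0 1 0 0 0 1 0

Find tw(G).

2

A width-2 tree decomposition is:
Bags: B1 = {1, 5, 6}  B2 = {1, 3, 5}  B3 = {1, 2, 5}  B4 = {1, 4, 5}  B5 = {0, 1, 5}
Tree: B1–B2, B2–B3, B3–B4, B4–B5
The largest bag has 3 vertices, giving width 2; this decomposition certifies tw(G) ≤ 2. For the lower bound, G contains the cycle 5–6–1–3–5, so G is not a forest; only forests have treewidth ≤ 1, hence tw(G) ≥ 2. Therefore the treewidth is 2.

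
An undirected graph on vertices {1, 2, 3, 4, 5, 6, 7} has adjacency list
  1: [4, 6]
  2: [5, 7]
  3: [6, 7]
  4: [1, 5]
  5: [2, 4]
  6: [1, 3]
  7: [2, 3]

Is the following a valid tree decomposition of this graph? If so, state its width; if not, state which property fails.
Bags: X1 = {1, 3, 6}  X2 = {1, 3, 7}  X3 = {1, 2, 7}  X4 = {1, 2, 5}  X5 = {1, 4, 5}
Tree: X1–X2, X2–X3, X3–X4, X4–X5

Yes; width 2.

Vertex coverage: the bags together contain {1, 2, 3, 4, 5, 6, 7}, the full vertex set. Edge coverage: each edge of G has both endpoints in at least one bag. Running intersection: for every vertex, the bags containing it form a connected subtree. All three properties hold, so this is a valid tree decomposition of width max|bag| − 1 = 2, and hence tw(G) ≤ 2.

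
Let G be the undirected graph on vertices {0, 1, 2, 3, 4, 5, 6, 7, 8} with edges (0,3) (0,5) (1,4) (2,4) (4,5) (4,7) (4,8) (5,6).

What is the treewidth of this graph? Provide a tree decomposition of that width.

Every bag has size at most 2, so the width is 2 − 1 = 1 and tw(G) ≤ 1. G has an edge, so its treewidth is at least 1. Combining the bounds, tw(G) = 1.

Treewidth 1.
One such decomposition:
Bags: B1 = {4, 5}  B2 = {4, 8}  B3 = {0, 5}  B4 = {5, 6}  B5 = {4, 7}  B6 = {1, 4}  B7 = {2, 4}  B8 = {0, 3}
Tree: B1–B2, B1–B3, B1–B4, B1–B5, B2–B6, B2–B7, B3–B8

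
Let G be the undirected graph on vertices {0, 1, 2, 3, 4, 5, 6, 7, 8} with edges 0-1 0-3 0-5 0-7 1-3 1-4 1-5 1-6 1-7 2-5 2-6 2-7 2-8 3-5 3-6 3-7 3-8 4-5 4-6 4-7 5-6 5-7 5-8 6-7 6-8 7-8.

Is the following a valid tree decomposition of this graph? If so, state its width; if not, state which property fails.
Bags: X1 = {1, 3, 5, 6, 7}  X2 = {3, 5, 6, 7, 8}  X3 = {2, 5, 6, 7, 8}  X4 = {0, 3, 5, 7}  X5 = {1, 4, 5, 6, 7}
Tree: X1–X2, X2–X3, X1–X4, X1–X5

No — edge (1,0) lies in no bag.

A tree decomposition must satisfy three properties: every vertex lies in some bag; for every edge, both endpoints lie together in some bag; and for every vertex, the bags containing it form a connected subtree. Here edge (1,0) lies in no bag, so the decomposition is invalid.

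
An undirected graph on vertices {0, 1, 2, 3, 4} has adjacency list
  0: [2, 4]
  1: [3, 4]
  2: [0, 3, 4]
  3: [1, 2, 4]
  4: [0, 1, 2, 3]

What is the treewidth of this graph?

2

A width-2 tree decomposition is:
Bags: B1 = {0, 2, 4}  B2 = {2, 3, 4}  B3 = {1, 3, 4}
Tree: B1–B2, B2–B3
Every bag has size at most 3, so the width is 3 − 1 = 2 and tw(G) ≤ 2. For the lower bound, the 3 vertices {1, 3, 4} are pairwise adjacent, and any tree decomposition puts a clique entirely inside one bag — forcing width ≥ 2. Hence tw(G) = 2 exactly.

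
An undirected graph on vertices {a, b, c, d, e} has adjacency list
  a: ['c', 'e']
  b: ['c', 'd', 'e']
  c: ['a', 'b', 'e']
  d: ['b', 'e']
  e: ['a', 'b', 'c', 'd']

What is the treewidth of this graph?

2

A width-2 tree decomposition is:
Bags: B1 = {b, c, e}  B2 = {a, c, e}  B3 = {b, d, e}
Tree: B1–B2, B1–B3
Each bag holds 3 vertices, so the decomposition has width 2, which upper-bounds the treewidth. On the other hand G contains the 3-clique {b, d, e}. A clique must lie in a single bag of any decomposition, so no decomposition can have width below 2. Combining the bounds, tw(G) = 2.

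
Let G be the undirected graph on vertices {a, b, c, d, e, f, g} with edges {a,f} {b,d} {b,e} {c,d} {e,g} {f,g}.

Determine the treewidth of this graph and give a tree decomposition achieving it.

Treewidth 1.
One optimal decomposition is:
Bags: B1 = {c, d}  B2 = {b, d}  B3 = {b, e}  B4 = {e, g}  B5 = {f, g}  B6 = {a, f}
Tree: B1–B2, B2–B3, B3–B4, B4–B5, B5–B6

Every bag has size at most 2, so the width is 2 − 1 = 1 and tw(G) ≤ 1. Since G has at least one edge (e.g. c–d), it is not an edgeless graph, so tw(G) ≥ 1. Therefore the treewidth is 1.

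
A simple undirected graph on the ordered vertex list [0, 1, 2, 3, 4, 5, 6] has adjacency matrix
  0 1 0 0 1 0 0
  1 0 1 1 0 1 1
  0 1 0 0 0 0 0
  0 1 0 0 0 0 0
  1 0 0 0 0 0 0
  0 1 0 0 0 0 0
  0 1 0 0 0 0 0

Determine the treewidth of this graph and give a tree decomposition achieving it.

Every bag has size at most 2, so the width is 2 − 1 = 1 and tw(G) ≤ 1. Since G has at least one edge (e.g. 1–0), it is not an edgeless graph, so tw(G) ≥ 1. Hence tw(G) = 1 exactly.

Treewidth 1.
One optimal decomposition is:
Bags: B1 = {0, 1}  B2 = {0, 4}  B3 = {1, 3}  B4 = {1, 6}  B5 = {1, 2}  B6 = {1, 5}
Tree: B1–B2, B1–B3, B3–B4, B4–B5, B3–B6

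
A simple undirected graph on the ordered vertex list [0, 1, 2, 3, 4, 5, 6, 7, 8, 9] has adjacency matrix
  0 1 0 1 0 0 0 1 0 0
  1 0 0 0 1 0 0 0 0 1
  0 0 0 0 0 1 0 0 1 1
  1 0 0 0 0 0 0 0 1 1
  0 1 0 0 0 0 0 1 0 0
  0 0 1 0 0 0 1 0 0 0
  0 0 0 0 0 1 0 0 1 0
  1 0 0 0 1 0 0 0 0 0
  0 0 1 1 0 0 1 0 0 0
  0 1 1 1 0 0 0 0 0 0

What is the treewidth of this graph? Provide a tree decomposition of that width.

The largest bag has 3 vertices, giving width 2; this decomposition certifies tw(G) ≤ 2. Since 5–6–8–2–5 is a cycle in G, G is not acyclic. Forests are exactly the graphs of treewidth ≤ 1, so tw(G) ≥ 2. Therefore the treewidth is 2.

Treewidth 2.
One optimal decomposition is:
Bags: B1 = {2, 5, 6}  B2 = {2, 6, 8}  B3 = {2, 8, 9}  B4 = {3, 8, 9}  B5 = {1, 3, 9}  B6 = {0, 1, 3}  B7 = {0, 1, 4}  B8 = {0, 4, 7}
Tree: B1–B2, B2–B3, B3–B4, B4–B5, B5–B6, B6–B7, B7–B8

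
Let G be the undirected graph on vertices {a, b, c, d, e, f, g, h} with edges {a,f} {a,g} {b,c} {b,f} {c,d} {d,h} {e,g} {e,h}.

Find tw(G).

A width-2 tree decomposition is:
Bags: B1 = {c, d, h}  B2 = {b, c, h}  B3 = {b, f, h}  B4 = {a, f, h}  B5 = {a, g, h}  B6 = {e, g, h}
Tree: B1–B2, B2–B3, B3–B4, B4–B5, B5–B6
Each bag holds 3 vertices, so the decomposition has width 2, which upper-bounds the treewidth. Since h–d–c–b–f–a–g–e–h is a cycle in G, G is not acyclic. Forests are exactly the graphs of treewidth ≤ 1, so tw(G) ≥ 2. Combining the bounds, tw(G) = 2.

2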